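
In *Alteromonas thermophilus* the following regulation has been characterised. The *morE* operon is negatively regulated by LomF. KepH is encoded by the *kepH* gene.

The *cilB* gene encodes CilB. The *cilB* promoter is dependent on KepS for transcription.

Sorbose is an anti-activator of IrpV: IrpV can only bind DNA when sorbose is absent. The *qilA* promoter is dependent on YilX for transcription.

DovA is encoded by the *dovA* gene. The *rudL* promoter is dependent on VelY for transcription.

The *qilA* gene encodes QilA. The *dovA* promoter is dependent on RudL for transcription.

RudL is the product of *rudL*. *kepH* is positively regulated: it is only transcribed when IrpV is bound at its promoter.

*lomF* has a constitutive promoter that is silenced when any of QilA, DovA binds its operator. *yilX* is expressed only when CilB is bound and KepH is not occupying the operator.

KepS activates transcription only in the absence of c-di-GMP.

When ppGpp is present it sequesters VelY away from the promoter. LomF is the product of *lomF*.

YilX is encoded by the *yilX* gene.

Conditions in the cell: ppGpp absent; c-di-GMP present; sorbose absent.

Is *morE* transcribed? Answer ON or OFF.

Sorbose is absent, so IrpV is active.
No repressor is bound and IrpV is active, so *kepH* is transcribed.
So KepH is produced and active.
c-di-GMP is present, so KepS is inactive.
Required activator KepS is absent, so *cilB* is not transcribed.
So CilB is not produced.
With repressor KepH bound, *yilX* is not transcribed.
So YilX is not produced.
Required activator YilX is absent, so *qilA* is not transcribed.
So QilA is not produced.
ppGpp is absent, so VelY is active.
No repressor is bound and VelY is active, so *rudL* is transcribed.
So RudL is produced and active.
No repressor is bound and RudL is active, so *dovA* is transcribed.
So DovA is produced and active.
With repressor DovA bound, *lomF* is not transcribed.
So LomF is not produced.
With no repressor bound, *morE* is transcribed.

ON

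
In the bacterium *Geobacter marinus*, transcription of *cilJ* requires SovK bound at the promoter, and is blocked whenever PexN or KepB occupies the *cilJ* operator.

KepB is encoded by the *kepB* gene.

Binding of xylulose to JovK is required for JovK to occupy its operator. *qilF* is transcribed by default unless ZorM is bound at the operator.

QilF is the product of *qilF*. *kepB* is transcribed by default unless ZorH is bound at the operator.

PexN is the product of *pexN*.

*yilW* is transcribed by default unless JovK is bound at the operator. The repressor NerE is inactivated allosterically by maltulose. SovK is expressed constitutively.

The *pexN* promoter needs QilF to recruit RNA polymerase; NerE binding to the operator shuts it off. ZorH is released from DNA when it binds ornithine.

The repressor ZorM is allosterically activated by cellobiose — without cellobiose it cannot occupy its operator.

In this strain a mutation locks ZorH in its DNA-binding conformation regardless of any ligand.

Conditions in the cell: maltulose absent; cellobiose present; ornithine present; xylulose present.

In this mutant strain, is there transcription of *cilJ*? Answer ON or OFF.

Maltulose is absent, so NerE is active.
Cellobiose is present, so ZorM is active.
With repressor ZorM bound, *qilF* is not transcribed.
So QilF is not produced.
With repressor NerE bound, *pexN* is not transcribed.
So PexN is not produced.
SovK is produced constitutively and is active.
ZorH is constitutively active in this strain.
With repressor ZorH bound, *kepB* is not transcribed.
So KepB is not produced.
No repressor is bound and SovK is active, so *cilJ* is transcribed.

ON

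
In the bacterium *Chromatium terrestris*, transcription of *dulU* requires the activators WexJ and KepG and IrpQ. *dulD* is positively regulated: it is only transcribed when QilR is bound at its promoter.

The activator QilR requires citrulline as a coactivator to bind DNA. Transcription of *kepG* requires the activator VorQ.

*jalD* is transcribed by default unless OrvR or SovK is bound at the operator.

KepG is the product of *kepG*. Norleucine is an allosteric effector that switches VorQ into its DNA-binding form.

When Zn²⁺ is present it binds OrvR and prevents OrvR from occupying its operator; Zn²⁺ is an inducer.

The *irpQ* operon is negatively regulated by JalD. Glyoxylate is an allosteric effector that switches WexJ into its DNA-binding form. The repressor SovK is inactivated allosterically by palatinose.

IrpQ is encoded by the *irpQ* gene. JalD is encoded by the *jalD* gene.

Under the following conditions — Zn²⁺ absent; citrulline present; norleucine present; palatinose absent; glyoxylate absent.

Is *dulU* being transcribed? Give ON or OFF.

Glyoxylate is absent, so WexJ is inactive.
Norleucine is present, so VorQ is active.
No repressor is bound and VorQ is active, so *kepG* is transcribed.
So KepG is produced and active.
Zn²⁺ is absent, so OrvR is active.
Palatinose is absent, so SovK is active.
With repressor OrvR bound, *jalD* is not transcribed.
So JalD is not produced.
With no repressor bound, *irpQ* is transcribed.
So IrpQ is produced and active.
Required activator WexJ is absent, so *dulU* is not transcribed.

OFF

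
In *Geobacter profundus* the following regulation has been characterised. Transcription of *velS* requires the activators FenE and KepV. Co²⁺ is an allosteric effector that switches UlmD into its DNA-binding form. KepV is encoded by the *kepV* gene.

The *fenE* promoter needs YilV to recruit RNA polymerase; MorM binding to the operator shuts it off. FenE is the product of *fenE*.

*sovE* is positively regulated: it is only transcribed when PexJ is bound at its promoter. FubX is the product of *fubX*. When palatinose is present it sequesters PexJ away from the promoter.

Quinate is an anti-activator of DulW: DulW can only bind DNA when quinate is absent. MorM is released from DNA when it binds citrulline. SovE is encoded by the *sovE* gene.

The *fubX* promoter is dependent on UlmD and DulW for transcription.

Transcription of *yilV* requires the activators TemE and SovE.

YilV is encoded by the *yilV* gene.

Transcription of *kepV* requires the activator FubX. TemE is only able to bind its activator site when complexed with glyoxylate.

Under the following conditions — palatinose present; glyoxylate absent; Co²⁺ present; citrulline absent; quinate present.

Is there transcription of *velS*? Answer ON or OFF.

OFF

Glyoxylate is absent, so TemE is inactive.
Palatinose is present, so PexJ is inactive.
Required activator PexJ is absent, so *sovE* is not transcribed.
So SovE is not produced.
Required activator TemE is absent, so *yilV* is not transcribed.
So YilV is not produced.
Citrulline is absent, so MorM is active.
With repressor MorM bound, *fenE* is not transcribed.
So FenE is not produced.
Co²⁺ is present, so UlmD is active.
Quinate is present, so DulW is inactive.
Required activator DulW is absent, so *fubX* is not transcribed.
So FubX is not produced.
Required activator FubX is absent, so *kepV* is not transcribed.
So KepV is not produced.
Required activator FenE is absent, so *velS* is not transcribed.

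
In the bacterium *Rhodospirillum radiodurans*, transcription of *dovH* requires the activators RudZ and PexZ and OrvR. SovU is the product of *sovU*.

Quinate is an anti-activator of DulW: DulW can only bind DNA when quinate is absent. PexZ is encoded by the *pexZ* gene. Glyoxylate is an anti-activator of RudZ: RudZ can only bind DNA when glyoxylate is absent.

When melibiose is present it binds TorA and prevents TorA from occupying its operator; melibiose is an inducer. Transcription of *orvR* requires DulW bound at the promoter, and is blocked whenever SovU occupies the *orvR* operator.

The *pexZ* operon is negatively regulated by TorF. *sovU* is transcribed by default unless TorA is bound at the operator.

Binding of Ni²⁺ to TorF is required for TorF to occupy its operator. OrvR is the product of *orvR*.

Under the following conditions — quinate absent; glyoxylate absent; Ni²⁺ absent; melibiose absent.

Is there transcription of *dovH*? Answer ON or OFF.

Glyoxylate is absent, so RudZ is active.
Ni²⁺ is absent, so TorF is inactive.
With no repressor bound, *pexZ* is transcribed.
So PexZ is produced and active.
Quinate is absent, so DulW is active.
Melibiose is absent, so TorA is active.
With repressor TorA bound, *sovU* is not transcribed.
So SovU is not produced.
No repressor is bound and DulW is active, so *orvR* is transcribed.
So OrvR is produced and active.
No repressor is bound and RudZ and PexZ and OrvR are active, so *dovH* is transcribed.

ON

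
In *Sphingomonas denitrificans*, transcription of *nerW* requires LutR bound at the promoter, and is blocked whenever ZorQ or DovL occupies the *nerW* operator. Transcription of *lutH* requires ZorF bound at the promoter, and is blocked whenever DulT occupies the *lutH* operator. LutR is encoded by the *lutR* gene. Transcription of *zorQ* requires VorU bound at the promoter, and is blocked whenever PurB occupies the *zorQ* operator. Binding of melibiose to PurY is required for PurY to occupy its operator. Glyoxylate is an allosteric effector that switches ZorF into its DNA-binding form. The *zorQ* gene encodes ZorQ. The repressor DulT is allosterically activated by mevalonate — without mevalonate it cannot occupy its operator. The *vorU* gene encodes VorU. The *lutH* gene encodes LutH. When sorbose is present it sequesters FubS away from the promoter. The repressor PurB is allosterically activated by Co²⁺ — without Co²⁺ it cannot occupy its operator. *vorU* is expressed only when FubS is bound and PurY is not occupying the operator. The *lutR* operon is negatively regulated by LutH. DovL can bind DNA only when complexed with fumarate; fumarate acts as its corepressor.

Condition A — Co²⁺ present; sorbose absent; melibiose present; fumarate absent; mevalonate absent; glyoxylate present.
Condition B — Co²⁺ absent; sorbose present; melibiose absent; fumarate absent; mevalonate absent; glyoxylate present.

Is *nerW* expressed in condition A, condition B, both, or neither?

neither

Condition A:
Co²⁺ is present, so PurB is active.
Sorbose is absent, so FubS is active.
Melibiose is present, so PurY is active.
With repressor PurY bound, *vorU* is not transcribed.
So VorU is not produced.
With repressor PurB bound, *zorQ* is not transcribed.
So ZorQ is not produced.
Fumarate is absent, so DovL is inactive.
Mevalonate is absent, so DulT is inactive.
Glyoxylate is present, so ZorF is active.
No repressor is bound and ZorF is active, so *lutH* is transcribed.
So LutH is produced and active.
With repressor LutH bound, *lutR* is not transcribed.
So LutR is not produced.
Required activator LutR is absent, so *nerW* is not transcribed.
→ *nerW* is OFF in A.
Condition B:
Co²⁺ is absent, so PurB is inactive.
Sorbose is present, so FubS is inactive.
Melibiose is absent, so PurY is inactive.
Required activator FubS is absent, so *vorU* is not transcribed.
So VorU is not produced.
Required activator VorU is absent, so *zorQ* is not transcribed.
So ZorQ is not produced.
Fumarate is absent, so DovL is inactive.
Mevalonate is absent, so DulT is inactive.
Glyoxylate is present, so ZorF is active.
No repressor is bound and ZorF is active, so *lutH* is transcribed.
So LutH is produced and active.
With repressor LutH bound, *lutR* is not transcribed.
So LutR is not produced.
Required activator LutR is absent, so *nerW* is not transcribed.
→ *nerW* is OFF in B.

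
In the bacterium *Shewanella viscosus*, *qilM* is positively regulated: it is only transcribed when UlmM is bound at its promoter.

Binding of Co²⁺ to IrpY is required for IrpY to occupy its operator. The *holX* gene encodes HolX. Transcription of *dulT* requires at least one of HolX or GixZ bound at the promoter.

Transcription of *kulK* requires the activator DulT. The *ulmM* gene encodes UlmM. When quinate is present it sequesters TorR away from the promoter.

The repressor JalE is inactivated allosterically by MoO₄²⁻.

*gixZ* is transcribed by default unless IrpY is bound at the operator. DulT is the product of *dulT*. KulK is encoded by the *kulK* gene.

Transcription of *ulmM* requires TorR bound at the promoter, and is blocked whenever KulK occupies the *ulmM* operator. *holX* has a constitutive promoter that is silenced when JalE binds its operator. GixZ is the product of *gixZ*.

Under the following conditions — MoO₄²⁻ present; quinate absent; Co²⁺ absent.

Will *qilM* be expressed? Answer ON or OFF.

MoO₄²⁻ is present, so JalE is inactive.
With no repressor bound, *holX* is transcribed.
So HolX is produced and active.
Co²⁺ is absent, so IrpY is inactive.
With no repressor bound, *gixZ* is transcribed.
So GixZ is produced and active.
Activator HolX is present, so *dulT* is transcribed.
So DulT is produced and active.
No repressor is bound and DulT is active, so *kulK* is transcribed.
So KulK is produced and active.
Quinate is absent, so TorR is active.
With repressor KulK bound, *ulmM* is not transcribed.
So UlmM is not produced.
Required activator UlmM is absent, so *qilM* is not transcribed.

OFF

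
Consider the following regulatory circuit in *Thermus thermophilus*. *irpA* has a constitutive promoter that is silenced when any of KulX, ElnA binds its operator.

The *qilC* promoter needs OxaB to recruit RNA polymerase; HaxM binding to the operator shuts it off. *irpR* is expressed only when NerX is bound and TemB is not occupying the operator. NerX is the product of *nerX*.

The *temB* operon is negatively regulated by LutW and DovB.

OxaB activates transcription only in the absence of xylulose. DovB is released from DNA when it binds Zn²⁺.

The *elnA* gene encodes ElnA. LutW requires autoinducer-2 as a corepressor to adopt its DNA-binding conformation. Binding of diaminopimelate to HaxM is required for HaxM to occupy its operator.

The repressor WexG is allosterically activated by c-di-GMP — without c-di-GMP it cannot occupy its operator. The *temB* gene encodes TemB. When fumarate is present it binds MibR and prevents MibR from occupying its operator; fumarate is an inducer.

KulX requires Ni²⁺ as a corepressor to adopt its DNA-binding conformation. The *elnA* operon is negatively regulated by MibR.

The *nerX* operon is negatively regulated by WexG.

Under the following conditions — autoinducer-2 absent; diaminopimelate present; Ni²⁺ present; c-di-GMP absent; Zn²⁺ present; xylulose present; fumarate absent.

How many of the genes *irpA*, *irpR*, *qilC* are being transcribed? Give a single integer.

Ni²⁺ is present, so KulX is active.
Fumarate is absent, so MibR is active.
With repressor MibR bound, *elnA* is not transcribed.
So ElnA is not produced.
With repressor KulX bound, *irpA* is not transcribed.
→ *irpA* is OFF.
c-di-GMP is absent, so WexG is inactive.
With no repressor bound, *nerX* is transcribed.
So NerX is produced and active.
Autoinducer-2 is absent, so LutW is inactive.
Zn²⁺ is present, so DovB is inactive.
With no repressor bound, *temB* is transcribed.
So TemB is produced and active.
With repressor TemB bound, *irpR* is not transcribed.
→ *irpR* is OFF.
Diaminopimelate is present, so HaxM is active.
Xylulose is present, so OxaB is inactive.
With repressor HaxM bound, *qilC* is not transcribed.
→ *qilC* is OFF.
0 of the 3 genes are transcribed.

0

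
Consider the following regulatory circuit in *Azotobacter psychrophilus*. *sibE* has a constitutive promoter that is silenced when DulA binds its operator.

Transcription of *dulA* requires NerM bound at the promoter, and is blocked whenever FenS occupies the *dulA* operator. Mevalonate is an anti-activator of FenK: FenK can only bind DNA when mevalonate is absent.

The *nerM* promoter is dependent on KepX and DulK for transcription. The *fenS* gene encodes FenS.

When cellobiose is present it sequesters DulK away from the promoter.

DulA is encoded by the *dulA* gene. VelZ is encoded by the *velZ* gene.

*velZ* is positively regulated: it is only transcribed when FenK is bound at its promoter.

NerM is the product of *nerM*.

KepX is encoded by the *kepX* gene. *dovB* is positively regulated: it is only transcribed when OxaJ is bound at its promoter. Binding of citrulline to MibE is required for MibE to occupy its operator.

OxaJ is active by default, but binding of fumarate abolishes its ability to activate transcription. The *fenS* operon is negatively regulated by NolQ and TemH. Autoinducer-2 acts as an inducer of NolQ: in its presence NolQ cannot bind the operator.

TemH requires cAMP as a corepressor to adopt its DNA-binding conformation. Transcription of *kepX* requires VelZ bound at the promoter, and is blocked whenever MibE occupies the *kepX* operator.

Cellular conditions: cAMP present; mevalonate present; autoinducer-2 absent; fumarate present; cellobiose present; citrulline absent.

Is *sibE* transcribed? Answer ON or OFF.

ON

Mevalonate is present, so FenK is inactive.
Required activator FenK is absent, so *velZ* is not transcribed.
So VelZ is not produced.
Citrulline is absent, so MibE is inactive.
Required activator VelZ is absent, so *kepX* is not transcribed.
So KepX is not produced.
Cellobiose is present, so DulK is inactive.
Required activator KepX is absent, so *nerM* is not transcribed.
So NerM is not produced.
Autoinducer-2 is absent, so NolQ is active.
cAMP is present, so TemH is active.
With repressor NolQ bound, *fenS* is not transcribed.
So FenS is not produced.
Required activator NerM is absent, so *dulA* is not transcribed.
So DulA is not produced.
With no repressor bound, *sibE* is transcribed.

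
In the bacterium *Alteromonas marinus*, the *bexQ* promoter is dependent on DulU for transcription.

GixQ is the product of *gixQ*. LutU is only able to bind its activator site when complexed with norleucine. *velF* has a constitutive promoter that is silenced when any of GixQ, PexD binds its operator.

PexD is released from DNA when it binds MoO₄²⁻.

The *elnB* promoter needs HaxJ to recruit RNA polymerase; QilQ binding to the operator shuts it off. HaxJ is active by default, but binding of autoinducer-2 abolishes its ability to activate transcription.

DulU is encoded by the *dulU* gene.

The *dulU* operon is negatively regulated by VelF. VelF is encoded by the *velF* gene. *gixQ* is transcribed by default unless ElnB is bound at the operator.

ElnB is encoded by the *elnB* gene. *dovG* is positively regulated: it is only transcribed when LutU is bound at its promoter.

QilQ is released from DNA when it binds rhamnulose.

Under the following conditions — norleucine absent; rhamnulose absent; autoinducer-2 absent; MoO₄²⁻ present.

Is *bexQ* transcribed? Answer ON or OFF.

ON

Rhamnulose is absent, so QilQ is active.
Autoinducer-2 is absent, so HaxJ is active.
With repressor QilQ bound, *elnB* is not transcribed.
So ElnB is not produced.
With no repressor bound, *gixQ* is transcribed.
So GixQ is produced and active.
MoO₄²⁻ is present, so PexD is inactive.
With repressor GixQ bound, *velF* is not transcribed.
So VelF is not produced.
With no repressor bound, *dulU* is transcribed.
So DulU is produced and active.
No repressor is bound and DulU is active, so *bexQ* is transcribed.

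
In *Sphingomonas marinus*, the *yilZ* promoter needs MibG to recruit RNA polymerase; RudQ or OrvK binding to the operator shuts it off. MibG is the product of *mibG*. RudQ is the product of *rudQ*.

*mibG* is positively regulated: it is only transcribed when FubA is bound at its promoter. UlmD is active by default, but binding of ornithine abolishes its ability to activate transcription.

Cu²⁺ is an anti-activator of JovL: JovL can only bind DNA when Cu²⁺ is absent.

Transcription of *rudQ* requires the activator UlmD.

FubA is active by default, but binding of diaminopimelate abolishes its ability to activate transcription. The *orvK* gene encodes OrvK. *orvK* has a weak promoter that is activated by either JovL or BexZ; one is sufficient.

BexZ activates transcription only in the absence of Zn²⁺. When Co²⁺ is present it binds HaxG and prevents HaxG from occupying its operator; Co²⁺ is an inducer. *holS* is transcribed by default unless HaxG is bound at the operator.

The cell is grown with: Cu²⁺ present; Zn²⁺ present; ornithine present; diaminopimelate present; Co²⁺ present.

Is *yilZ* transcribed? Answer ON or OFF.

Ornithine is present, so UlmD is inactive.
Required activator UlmD is absent, so *rudQ* is not transcribed.
So RudQ is not produced.
Cu²⁺ is present, so JovL is inactive.
Zn²⁺ is present, so BexZ is inactive.
No activator is available at the *orvK* promoter, so *orvK* is not transcribed.
So OrvK is not produced.
Diaminopimelate is present, so FubA is inactive.
Required activator FubA is absent, so *mibG* is not transcribed.
So MibG is not produced.
Required activator MibG is absent, so *yilZ* is not transcribed.

OFF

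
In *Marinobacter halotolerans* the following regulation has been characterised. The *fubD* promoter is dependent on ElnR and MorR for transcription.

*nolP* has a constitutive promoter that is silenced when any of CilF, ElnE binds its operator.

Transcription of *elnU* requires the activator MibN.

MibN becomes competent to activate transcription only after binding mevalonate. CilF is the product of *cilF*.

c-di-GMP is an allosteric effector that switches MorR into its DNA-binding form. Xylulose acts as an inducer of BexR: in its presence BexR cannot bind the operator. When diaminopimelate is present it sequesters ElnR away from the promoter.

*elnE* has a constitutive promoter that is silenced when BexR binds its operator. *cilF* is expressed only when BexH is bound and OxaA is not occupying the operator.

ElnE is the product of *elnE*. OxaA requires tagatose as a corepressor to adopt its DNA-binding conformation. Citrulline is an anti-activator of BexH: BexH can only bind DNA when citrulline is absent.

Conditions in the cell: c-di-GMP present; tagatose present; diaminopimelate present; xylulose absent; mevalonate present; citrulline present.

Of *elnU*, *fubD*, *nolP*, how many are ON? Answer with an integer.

Mevalonate is present, so MibN is active.
No repressor is bound and MibN is active, so *elnU* is transcribed.
→ *elnU* is ON.
Diaminopimelate is present, so ElnR is inactive.
c-di-GMP is present, so MorR is active.
Required activator ElnR is absent, so *fubD* is not transcribed.
→ *fubD* is OFF.
Citrulline is present, so BexH is inactive.
Tagatose is present, so OxaA is active.
With repressor OxaA bound, *cilF* is not transcribed.
So CilF is not produced.
Xylulose is absent, so BexR is active.
With repressor BexR bound, *elnE* is not transcribed.
So ElnE is not produced.
With no repressor bound, *nolP* is transcribed.
→ *nolP* is ON.
2 of the 3 genes are transcribed.

2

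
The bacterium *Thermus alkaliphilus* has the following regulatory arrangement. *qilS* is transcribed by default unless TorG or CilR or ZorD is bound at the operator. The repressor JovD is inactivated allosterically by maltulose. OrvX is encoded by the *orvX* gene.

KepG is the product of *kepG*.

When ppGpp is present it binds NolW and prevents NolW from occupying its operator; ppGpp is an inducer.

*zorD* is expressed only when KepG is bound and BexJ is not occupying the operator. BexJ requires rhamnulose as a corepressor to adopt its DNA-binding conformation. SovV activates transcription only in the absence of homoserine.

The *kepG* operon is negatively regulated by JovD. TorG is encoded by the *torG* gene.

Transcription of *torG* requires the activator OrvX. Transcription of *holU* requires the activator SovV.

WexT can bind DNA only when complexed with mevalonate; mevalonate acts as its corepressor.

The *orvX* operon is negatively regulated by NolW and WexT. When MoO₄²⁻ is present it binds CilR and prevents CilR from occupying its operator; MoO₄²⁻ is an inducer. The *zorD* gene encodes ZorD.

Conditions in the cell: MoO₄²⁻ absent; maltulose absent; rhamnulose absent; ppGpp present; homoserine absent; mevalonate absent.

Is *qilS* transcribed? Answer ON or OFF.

ppGpp is present, so NolW is inactive.
Mevalonate is absent, so WexT is inactive.
With no repressor bound, *orvX* is transcribed.
So OrvX is produced and active.
No repressor is bound and OrvX is active, so *torG* is transcribed.
So TorG is produced and active.
MoO₄²⁻ is absent, so CilR is active.
Rhamnulose is absent, so BexJ is inactive.
Maltulose is absent, so JovD is active.
With repressor JovD bound, *kepG* is not transcribed.
So KepG is not produced.
Required activator KepG is absent, so *zorD* is not transcribed.
So ZorD is not produced.
With repressor TorG bound, *qilS* is not transcribed.

OFF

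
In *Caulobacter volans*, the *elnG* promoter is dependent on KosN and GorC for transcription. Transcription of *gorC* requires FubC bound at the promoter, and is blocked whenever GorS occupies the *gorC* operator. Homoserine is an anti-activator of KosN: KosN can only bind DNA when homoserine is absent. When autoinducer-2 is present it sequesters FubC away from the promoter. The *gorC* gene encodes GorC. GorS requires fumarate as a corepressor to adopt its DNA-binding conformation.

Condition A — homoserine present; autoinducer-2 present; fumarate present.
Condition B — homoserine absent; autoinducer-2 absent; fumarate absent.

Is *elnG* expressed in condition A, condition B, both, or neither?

Condition A:
Homoserine is present, so KosN is inactive.
Autoinducer-2 is present, so FubC is inactive.
Fumarate is present, so GorS is active.
With repressor GorS bound, *gorC* is not transcribed.
So GorC is not produced.
Required activator KosN is absent, so *elnG* is not transcribed.
→ *elnG* is OFF in A.
Condition B:
Homoserine is absent, so KosN is active.
Autoinducer-2 is absent, so FubC is active.
Fumarate is absent, so GorS is inactive.
No repressor is bound and FubC is active, so *gorC* is transcribed.
So GorC is produced and active.
No repressor is bound and KosN and GorC are active, so *elnG* is transcribed.
→ *elnG* is ON in B.

B only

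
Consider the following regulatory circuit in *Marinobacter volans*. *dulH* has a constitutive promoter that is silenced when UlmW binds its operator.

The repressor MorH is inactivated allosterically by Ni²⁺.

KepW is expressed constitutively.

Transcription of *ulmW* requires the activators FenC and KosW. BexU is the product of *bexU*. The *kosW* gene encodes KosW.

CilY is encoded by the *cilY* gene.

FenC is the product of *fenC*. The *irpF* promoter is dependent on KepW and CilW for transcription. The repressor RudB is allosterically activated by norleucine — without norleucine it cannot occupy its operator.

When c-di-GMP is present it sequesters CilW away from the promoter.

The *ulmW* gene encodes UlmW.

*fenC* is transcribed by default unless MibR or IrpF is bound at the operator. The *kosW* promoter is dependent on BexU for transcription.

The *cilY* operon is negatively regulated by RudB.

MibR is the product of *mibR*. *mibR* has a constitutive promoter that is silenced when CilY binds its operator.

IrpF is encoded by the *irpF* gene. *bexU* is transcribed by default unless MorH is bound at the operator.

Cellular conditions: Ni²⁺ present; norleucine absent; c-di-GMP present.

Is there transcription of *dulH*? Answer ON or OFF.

Norleucine is absent, so RudB is inactive.
With no repressor bound, *cilY* is transcribed.
So CilY is produced and active.
With repressor CilY bound, *mibR* is not transcribed.
So MibR is not produced.
KepW is produced constitutively and is active.
c-di-GMP is present, so CilW is inactive.
Required activator CilW is absent, so *irpF* is not transcribed.
So IrpF is not produced.
With no repressor bound, *fenC* is transcribed.
So FenC is produced and active.
Ni²⁺ is present, so MorH is inactive.
With no repressor bound, *bexU* is transcribed.
So BexU is produced and active.
No repressor is bound and BexU is active, so *kosW* is transcribed.
So KosW is produced and active.
No repressor is bound and FenC and KosW are active, so *ulmW* is transcribed.
So UlmW is produced and active.
With repressor UlmW bound, *dulH* is not transcribed.

OFF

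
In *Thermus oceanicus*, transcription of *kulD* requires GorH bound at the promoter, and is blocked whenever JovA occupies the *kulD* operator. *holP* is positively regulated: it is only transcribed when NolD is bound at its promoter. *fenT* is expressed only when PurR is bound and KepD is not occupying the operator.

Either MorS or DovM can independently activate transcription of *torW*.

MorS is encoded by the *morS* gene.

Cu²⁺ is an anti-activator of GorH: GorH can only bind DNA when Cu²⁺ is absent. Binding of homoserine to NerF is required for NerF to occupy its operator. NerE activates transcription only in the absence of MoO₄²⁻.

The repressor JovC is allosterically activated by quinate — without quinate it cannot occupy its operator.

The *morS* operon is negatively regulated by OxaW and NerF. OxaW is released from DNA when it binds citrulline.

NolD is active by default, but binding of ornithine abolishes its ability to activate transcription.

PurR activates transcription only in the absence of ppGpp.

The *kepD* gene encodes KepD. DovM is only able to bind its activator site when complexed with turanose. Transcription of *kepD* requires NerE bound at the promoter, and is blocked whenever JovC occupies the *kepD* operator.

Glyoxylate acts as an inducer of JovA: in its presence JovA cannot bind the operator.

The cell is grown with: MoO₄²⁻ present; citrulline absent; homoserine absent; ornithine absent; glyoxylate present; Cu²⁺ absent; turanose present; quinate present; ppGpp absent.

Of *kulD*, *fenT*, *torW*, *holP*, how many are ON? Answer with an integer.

Cu²⁺ is absent, so GorH is active.
Glyoxylate is present, so JovA is inactive.
No repressor is bound and GorH is active, so *kulD* is transcribed.
→ *kulD* is ON.
ppGpp is absent, so PurR is active.
Quinate is present, so JovC is active.
MoO₄²⁻ is present, so NerE is inactive.
With repressor JovC bound, *kepD* is not transcribed.
So KepD is not produced.
No repressor is bound and PurR is active, so *fenT* is transcribed.
→ *fenT* is ON.
Citrulline is absent, so OxaW is active.
Homoserine is absent, so NerF is inactive.
With repressor OxaW bound, *morS* is not transcribed.
So MorS is not produced.
Turanose is present, so DovM is active.
Activator DovM is present, so *torW* is transcribed.
→ *torW* is ON.
Ornithine is absent, so NolD is active.
No repressor is bound and NolD is active, so *holP* is transcribed.
→ *holP* is ON.
4 of the 4 genes are transcribed.

4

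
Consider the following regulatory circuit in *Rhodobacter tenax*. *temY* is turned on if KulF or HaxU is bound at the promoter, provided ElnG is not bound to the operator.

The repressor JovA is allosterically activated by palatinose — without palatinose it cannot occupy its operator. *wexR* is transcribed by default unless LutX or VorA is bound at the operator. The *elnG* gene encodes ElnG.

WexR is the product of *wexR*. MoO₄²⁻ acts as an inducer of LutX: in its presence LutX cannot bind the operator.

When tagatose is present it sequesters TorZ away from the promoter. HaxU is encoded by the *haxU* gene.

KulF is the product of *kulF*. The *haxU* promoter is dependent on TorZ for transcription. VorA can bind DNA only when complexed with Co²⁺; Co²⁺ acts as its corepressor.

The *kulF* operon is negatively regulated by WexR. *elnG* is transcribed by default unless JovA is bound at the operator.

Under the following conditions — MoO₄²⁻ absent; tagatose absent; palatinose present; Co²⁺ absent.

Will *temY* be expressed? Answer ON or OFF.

MoO₄²⁻ is absent, so LutX is active.
Co²⁺ is absent, so VorA is inactive.
With repressor LutX bound, *wexR* is not transcribed.
So WexR is not produced.
With no repressor bound, *kulF* is transcribed.
So KulF is produced and active.
Palatinose is present, so JovA is active.
With repressor JovA bound, *elnG* is not transcribed.
So ElnG is not produced.
Tagatose is absent, so TorZ is active.
No repressor is bound and TorZ is active, so *haxU* is transcribed.
So HaxU is produced and active.
Activator KulF is present, so *temY* is transcribed.

ON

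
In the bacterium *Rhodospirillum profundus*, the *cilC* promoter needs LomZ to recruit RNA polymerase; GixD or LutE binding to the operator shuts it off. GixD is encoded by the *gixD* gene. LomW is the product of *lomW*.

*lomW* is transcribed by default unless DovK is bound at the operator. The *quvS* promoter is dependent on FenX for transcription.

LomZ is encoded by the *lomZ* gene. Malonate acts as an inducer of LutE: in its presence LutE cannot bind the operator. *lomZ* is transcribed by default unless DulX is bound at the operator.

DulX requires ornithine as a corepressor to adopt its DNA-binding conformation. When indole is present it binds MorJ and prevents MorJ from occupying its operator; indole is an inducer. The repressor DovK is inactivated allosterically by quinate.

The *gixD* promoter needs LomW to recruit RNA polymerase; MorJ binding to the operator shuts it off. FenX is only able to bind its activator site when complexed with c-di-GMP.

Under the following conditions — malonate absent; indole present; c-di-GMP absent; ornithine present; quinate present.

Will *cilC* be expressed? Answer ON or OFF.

OFF

Indole is present, so MorJ is inactive.
Quinate is present, so DovK is inactive.
With no repressor bound, *lomW* is transcribed.
So LomW is produced and active.
No repressor is bound and LomW is active, so *gixD* is transcribed.
So GixD is produced and active.
Malonate is absent, so LutE is active.
Ornithine is present, so DulX is active.
With repressor DulX bound, *lomZ* is not transcribed.
So LomZ is not produced.
With repressor GixD bound, *cilC* is not transcribed.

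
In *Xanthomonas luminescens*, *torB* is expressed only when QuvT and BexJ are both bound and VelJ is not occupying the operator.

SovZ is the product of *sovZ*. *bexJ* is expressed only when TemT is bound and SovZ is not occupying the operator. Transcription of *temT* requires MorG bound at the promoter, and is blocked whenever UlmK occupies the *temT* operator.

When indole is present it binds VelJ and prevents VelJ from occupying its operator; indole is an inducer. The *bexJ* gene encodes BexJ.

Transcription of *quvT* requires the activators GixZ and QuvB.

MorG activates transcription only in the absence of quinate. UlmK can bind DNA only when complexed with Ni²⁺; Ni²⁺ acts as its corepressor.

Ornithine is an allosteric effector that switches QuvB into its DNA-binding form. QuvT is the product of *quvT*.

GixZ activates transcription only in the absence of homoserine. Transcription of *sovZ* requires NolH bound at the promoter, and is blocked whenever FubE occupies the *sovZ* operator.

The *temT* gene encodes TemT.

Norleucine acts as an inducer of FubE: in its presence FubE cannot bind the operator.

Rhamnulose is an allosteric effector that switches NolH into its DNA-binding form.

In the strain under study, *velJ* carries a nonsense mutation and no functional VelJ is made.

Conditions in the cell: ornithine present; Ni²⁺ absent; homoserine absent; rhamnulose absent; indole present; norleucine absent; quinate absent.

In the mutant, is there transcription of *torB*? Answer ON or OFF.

ON

VelJ is non-functional in this strain, so it has no effect.
Homoserine is absent, so GixZ is active.
Ornithine is present, so QuvB is active.
No repressor is bound and GixZ and QuvB are active, so *quvT* is transcribed.
So QuvT is produced and active.
Rhamnulose is absent, so NolH is inactive.
Norleucine is absent, so FubE is active.
With repressor FubE bound, *sovZ* is not transcribed.
So SovZ is not produced.
Quinate is absent, so MorG is active.
Ni²⁺ is absent, so UlmK is inactive.
No repressor is bound and MorG is active, so *temT* is transcribed.
So TemT is produced and active.
No repressor is bound and TemT is active, so *bexJ* is transcribed.
So BexJ is produced and active.
No repressor is bound and QuvT and BexJ are active, so *torB* is transcribed.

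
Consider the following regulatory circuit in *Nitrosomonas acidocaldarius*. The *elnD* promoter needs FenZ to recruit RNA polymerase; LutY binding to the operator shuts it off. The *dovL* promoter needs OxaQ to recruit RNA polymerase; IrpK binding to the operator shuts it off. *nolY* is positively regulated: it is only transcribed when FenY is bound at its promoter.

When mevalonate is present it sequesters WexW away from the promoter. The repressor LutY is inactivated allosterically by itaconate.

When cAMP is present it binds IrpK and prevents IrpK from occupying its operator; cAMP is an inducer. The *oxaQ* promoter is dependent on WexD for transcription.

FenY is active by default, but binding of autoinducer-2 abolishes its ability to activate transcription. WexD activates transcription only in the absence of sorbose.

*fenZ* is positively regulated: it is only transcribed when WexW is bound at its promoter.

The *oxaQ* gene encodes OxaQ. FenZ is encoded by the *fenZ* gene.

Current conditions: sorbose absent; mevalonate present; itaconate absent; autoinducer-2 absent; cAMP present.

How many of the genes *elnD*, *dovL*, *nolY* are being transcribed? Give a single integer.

Itaconate is absent, so LutY is active.
Mevalonate is present, so WexW is inactive.
Required activator WexW is absent, so *fenZ* is not transcribed.
So FenZ is not produced.
With repressor LutY bound, *elnD* is not transcribed.
→ *elnD* is OFF.
Sorbose is absent, so WexD is active.
No repressor is bound and WexD is active, so *oxaQ* is transcribed.
So OxaQ is produced and active.
cAMP is present, so IrpK is inactive.
No repressor is bound and OxaQ is active, so *dovL* is transcribed.
→ *dovL* is ON.
Autoinducer-2 is absent, so FenY is active.
No repressor is bound and FenY is active, so *nolY* is transcribed.
→ *nolY* is ON.
2 of the 3 genes are transcribed.

2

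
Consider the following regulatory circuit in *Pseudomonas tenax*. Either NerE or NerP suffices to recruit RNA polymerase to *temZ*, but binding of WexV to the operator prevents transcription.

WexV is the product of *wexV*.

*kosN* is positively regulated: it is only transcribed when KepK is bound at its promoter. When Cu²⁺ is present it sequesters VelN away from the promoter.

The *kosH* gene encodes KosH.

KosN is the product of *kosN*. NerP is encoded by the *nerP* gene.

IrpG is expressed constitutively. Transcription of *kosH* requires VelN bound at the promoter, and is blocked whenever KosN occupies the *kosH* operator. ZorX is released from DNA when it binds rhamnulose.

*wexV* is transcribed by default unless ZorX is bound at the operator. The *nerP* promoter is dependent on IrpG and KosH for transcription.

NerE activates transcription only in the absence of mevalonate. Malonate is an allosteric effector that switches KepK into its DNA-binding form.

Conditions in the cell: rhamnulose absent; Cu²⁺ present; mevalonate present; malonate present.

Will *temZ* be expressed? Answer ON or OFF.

Mevalonate is present, so NerE is inactive.
IrpG is produced constitutively and is active.
Malonate is present, so KepK is active.
No repressor is bound and KepK is active, so *kosN* is transcribed.
So KosN is produced and active.
Cu²⁺ is present, so VelN is inactive.
With repressor KosN bound, *kosH* is not transcribed.
So KosH is not produced.
Required activator KosH is absent, so *nerP* is not transcribed.
So NerP is not produced.
Rhamnulose is absent, so ZorX is active.
With repressor ZorX bound, *wexV* is not transcribed.
So WexV is not produced.
No activator is available at the *temZ* promoter, so *temZ* is not transcribed.

OFF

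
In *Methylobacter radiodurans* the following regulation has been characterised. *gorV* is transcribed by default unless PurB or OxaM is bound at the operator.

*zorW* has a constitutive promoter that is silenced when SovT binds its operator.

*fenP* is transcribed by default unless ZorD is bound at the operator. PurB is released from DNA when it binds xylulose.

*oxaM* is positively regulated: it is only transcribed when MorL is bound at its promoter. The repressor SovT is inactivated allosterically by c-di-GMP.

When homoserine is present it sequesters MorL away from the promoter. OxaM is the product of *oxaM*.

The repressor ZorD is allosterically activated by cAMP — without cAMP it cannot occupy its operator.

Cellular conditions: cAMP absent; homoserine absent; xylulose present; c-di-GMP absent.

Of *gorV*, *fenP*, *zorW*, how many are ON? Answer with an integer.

1

Xylulose is present, so PurB is inactive.
Homoserine is absent, so MorL is active.
No repressor is bound and MorL is active, so *oxaM* is transcribed.
So OxaM is produced and active.
With repressor OxaM bound, *gorV* is not transcribed.
→ *gorV* is OFF.
cAMP is absent, so ZorD is inactive.
With no repressor bound, *fenP* is transcribed.
→ *fenP* is ON.
c-di-GMP is absent, so SovT is active.
With repressor SovT bound, *zorW* is not transcribed.
→ *zorW* is OFF.
1 of the 3 genes is transcribed.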